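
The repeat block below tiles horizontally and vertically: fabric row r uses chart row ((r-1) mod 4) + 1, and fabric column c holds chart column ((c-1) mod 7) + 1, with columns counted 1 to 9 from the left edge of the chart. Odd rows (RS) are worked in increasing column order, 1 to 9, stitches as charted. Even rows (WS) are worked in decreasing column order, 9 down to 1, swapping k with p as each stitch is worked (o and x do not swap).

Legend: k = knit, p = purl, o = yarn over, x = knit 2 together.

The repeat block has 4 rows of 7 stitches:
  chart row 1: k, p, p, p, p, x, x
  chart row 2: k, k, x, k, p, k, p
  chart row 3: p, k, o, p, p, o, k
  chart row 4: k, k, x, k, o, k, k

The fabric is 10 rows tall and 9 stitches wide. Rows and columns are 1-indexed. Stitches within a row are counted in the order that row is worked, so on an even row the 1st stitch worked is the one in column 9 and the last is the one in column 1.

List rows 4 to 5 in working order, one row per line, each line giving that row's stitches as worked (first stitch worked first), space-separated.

Row 4: chart row 4, WS - tiled (columns 1-9): k k x k o k k k k; work from column 9 back to 1 with k<->p swapped.
Row 5: chart row 1, RS - tile across columns 1-9 and work as-is.

Rows as worked:
p p p p o p x p p
k p p p p x x k p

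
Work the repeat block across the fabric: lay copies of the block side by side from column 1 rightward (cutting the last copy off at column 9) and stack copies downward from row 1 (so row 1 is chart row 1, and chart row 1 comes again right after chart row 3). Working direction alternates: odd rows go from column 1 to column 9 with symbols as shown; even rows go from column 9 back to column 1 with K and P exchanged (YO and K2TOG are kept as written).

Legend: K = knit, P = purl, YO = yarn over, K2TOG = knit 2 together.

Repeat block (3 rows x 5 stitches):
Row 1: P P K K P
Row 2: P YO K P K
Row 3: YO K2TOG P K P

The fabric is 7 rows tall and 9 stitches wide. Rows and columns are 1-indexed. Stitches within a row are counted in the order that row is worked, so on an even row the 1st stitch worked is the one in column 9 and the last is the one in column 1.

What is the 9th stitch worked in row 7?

== STITCH ==
K

Derivation:
Row 7 uses chart row ((7-1) mod 3)+1 = 1. Row 7 is odd, so RS.
Chart row 1 tiled across columns 1-9: P P K K P P P K K
RS: work column 1 to column 9, symbols as charted — the tiled row is the row as worked.
Counting 9 along the worked row gives K.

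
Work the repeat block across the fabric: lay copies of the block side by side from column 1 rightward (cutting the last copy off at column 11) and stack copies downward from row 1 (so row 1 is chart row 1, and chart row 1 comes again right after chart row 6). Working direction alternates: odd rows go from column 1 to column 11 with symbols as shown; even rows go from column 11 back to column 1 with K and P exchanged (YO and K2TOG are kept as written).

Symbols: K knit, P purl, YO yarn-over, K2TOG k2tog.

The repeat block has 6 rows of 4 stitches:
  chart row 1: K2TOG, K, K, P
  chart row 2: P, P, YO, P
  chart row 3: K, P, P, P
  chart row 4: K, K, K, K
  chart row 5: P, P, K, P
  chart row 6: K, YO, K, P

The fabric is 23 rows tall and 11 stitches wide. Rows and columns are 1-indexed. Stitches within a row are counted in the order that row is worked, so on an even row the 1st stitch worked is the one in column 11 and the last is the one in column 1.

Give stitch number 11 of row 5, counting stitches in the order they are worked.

== STITCH ==
K

Derivation:
Row 5 uses chart row ((5-1) mod 6)+1 = 5. Row 5 is odd, so RS.
Chart row 5 tiled across columns 1-11: P P K P P P K P P P K
Right side: take the tiled row as-is (worked left to right from column 1).
Stitch 11 in working order -> K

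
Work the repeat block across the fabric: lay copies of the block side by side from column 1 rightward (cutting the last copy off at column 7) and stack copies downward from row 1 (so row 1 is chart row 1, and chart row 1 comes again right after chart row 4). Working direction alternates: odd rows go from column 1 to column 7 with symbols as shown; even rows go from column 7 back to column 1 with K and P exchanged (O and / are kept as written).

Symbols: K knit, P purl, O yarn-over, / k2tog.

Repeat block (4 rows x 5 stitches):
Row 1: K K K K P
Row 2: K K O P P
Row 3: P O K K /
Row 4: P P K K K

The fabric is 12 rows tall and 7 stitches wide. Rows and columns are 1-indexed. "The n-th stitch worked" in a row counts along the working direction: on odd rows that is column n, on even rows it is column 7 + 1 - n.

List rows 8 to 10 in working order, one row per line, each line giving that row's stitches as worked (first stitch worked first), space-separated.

Row 8: chart row 4, WS - tiled (columns 1-7): P P K K K P P; work from column 7 back to 1 with K<->P swapped.
Row 9: chart row 1, RS - tile across columns 1-7 and work as-is.
Row 10: chart row 2, WS - tiled (columns 1-7): K K O P P K K; work from column 7 back to 1 with K<->P swapped.

== ROWS AS WORKED ==
K K P P P K K
K K K K P K K
P P K K O P P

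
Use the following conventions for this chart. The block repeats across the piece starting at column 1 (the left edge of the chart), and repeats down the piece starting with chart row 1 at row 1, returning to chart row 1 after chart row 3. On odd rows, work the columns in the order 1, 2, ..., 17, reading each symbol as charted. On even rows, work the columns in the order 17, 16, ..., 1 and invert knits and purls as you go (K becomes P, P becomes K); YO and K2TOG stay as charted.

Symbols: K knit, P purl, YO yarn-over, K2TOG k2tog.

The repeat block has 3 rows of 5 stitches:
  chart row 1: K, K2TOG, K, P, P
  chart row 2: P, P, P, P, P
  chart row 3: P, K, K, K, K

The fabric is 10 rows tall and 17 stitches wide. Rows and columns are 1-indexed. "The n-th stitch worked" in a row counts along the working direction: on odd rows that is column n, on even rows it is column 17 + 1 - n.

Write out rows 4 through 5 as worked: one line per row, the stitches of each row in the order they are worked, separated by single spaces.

Rows as worked:
K2TOG P K K P K2TOG P K K P K2TOG P K K P K2TOG P
P P P P P P P P P P P P P P P P P

Derivation:
Row 4: chart row 1, WS - tiled (columns 1-17): K K2TOG K P P K K2TOG K P P K K2TOG K P P K K2TOG; work from column 17 back to 1 with K<->P swapped.
Row 5: chart row 2, RS - tile across columns 1-17 and work as-is.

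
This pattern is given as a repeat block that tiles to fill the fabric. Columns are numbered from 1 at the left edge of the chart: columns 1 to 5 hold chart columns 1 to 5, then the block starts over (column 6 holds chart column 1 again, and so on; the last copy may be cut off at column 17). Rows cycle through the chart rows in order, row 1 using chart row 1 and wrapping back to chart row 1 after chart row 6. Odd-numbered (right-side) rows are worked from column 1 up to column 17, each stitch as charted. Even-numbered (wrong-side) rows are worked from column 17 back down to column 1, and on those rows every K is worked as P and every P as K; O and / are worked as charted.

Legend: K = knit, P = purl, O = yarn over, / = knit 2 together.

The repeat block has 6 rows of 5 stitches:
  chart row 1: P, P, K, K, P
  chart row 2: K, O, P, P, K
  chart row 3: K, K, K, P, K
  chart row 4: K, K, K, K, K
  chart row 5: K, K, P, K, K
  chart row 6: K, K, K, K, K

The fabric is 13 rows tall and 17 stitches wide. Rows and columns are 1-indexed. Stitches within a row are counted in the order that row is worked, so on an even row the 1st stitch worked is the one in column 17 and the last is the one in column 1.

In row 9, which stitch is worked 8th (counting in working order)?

Stitch:
K

Derivation:
Row 9 uses chart row ((9-1) mod 6)+1 = 3. Row 9 is odd, so RS.
Chart row 3 tiled across columns 1-17: K K K P K K K K P K K K K P K K K
RS row: no reversal, no swap; stitch n worked = column n.
The 8th stitch worked is K.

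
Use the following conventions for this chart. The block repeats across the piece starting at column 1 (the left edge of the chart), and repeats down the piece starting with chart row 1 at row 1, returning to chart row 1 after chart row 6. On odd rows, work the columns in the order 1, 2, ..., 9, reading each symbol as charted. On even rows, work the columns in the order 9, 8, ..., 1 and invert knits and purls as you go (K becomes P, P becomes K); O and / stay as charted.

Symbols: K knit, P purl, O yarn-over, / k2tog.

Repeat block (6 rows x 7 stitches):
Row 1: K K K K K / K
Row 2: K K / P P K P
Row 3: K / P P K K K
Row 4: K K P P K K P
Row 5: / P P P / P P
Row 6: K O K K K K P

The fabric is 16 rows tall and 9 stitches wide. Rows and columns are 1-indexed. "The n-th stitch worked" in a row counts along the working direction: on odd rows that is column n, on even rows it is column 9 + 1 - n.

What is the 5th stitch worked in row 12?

Row 12: (12-1) mod 6 = 5, so use chart row 6. Even row -> WS.
Chart row 6 tiled across columns 1-9: K O K K K K P K O
WS row: flip the tiled sequence (start at column 9) and apply K<->P; O and / stay.
Row 12 as worked: O P K P P P P O P
The 5th stitch worked is P.

== STITCH ==
P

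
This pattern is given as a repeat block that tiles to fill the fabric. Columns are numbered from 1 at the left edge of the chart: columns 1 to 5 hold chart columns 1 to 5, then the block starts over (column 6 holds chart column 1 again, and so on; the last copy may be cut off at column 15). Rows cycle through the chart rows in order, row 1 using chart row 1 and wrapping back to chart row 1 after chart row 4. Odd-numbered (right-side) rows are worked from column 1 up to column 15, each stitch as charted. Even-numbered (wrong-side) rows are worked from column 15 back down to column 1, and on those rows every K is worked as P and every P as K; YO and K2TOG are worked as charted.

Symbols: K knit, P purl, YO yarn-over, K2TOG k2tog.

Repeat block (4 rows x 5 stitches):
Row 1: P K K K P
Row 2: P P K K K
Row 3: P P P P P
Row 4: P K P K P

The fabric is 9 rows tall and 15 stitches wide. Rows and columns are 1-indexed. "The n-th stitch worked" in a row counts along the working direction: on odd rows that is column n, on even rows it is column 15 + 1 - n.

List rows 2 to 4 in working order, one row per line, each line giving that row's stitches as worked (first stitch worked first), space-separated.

== ROWS AS WORKED ==
P P P K K P P P K K P P P K K
P P P P P P P P P P P P P P P
K P K P K K P K P K K P K P K

Derivation:
Row 2: chart row 2, WS - tiled (columns 1-15): P P K K K P P K K K P P K K K; work from column 15 back to 1 with K<->P swapped.
Row 3: chart row 3, RS - tile across columns 1-15 and work as-is.
Row 4: chart row 4, WS - tiled (columns 1-15): P K P K P P K P K P P K P K P; work from column 15 back to 1 with K<->P swapped.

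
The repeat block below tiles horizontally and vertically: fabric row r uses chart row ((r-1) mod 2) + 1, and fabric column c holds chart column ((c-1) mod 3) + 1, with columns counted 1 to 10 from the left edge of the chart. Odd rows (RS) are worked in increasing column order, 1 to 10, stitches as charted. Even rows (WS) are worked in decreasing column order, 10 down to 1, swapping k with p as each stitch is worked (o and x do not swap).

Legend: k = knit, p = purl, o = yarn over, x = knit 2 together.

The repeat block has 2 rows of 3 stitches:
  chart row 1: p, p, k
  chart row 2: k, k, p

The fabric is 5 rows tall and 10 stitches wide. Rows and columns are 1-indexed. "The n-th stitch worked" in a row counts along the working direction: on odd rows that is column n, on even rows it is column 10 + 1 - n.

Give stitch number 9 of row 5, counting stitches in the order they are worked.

For row 5: chart row = ((5-1) mod 2) + 1 = 1; this is a RS (odd) row.
Chart row 1 tiled across columns 1-10: p p k p p k p p k p
RS row: no reversal, no swap; stitch n worked = column n.
Stitch 9 in working order -> k

Stitch:
k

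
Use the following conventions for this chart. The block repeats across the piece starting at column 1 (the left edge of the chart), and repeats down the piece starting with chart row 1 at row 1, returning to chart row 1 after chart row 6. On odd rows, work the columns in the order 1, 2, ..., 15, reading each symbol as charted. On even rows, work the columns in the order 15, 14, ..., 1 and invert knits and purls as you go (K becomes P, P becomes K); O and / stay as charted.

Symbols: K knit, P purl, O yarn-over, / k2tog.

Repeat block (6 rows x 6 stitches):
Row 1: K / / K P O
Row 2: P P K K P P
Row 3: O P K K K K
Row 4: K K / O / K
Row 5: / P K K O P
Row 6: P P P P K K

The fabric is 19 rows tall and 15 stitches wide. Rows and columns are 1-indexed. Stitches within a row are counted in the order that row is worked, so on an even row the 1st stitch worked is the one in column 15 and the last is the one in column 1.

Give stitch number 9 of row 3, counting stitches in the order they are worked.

Stitch:
K

Derivation:
Row 3: (3-1) mod 6 = 2, so use chart row 3. Odd row -> RS.
Chart row 3 tiled across columns 1-15: O P K K K K O P K K K K O P K
RS row: no reversal, no swap; stitch n worked = column n.
Counting 9 along the worked row gives K.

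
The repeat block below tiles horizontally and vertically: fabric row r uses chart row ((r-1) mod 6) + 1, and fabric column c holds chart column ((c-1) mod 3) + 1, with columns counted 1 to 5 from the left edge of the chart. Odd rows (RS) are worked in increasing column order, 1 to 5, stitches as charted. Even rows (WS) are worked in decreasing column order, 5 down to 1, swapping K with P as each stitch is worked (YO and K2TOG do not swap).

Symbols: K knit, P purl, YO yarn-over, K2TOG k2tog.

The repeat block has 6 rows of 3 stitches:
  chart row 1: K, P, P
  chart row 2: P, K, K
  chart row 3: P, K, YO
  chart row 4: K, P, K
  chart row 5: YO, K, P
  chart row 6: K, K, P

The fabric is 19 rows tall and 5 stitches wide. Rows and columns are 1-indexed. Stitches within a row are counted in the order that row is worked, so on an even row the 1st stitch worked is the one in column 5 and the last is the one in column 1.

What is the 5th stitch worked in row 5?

Stitch:
K

Derivation:
Row 5 uses chart row ((5-1) mod 6)+1 = 5. Row 5 is odd, so RS.
Chart row 5 tiled across columns 1-5: YO K P YO K
RS row: no reversal, no swap; stitch n worked = column n.
The 5th stitch worked is K.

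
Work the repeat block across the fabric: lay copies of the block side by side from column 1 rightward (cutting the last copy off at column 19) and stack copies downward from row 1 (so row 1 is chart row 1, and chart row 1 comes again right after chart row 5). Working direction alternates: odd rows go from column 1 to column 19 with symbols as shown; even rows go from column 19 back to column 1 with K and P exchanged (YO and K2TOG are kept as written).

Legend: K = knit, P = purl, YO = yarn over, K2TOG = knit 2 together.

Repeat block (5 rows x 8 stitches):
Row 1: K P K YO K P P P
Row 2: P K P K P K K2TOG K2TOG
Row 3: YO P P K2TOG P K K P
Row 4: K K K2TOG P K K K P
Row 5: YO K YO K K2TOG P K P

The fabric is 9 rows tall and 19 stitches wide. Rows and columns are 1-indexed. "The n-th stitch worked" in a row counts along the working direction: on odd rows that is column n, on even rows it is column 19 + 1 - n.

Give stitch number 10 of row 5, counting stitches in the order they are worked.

Stitch:
K

Derivation:
Row 5 uses chart row ((5-1) mod 5)+1 = 5. Row 5 is odd, so RS.
Chart row 5 tiled across columns 1-19: YO K YO K K2TOG P K P YO K YO K K2TOG P K P YO K YO
RS: work column 1 to column 19, symbols as charted — the tiled row is the row as worked.
Counting 10 along the worked row gives K.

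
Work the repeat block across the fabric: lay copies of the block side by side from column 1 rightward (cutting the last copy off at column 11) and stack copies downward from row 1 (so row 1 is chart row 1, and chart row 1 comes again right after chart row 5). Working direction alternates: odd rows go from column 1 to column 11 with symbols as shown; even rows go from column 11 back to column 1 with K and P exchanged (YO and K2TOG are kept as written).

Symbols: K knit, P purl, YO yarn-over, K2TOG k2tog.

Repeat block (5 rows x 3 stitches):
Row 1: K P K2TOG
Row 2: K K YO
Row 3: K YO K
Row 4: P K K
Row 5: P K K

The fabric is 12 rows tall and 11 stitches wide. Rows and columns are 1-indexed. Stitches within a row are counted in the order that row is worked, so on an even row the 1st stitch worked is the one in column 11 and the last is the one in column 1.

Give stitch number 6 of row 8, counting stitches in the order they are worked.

Row 8 uses chart row ((8-1) mod 5)+1 = 3. Row 8 is even, so WS.
Chart row 3 tiled across columns 1-11: K YO K K YO K K YO K K YO
Wrong side: read the tiled row from column 11 down to 1 and exchange K with P (leave YO, K2TOG).
Row 8 as worked: YO P P YO P P YO P P YO P
Stitch 6 in working order -> P

== STITCH ==
P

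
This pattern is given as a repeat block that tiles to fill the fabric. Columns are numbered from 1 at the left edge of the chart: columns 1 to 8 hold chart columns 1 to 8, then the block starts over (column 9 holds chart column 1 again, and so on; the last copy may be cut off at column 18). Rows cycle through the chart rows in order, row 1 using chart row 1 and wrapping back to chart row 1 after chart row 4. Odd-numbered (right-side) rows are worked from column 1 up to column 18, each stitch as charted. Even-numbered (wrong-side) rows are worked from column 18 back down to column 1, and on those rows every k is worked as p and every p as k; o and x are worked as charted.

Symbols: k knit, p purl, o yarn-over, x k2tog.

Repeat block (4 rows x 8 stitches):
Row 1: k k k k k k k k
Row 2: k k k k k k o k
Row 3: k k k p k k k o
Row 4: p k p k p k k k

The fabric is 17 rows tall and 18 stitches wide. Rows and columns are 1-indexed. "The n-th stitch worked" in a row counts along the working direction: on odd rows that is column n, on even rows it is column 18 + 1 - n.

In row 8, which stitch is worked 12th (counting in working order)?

Stitch:
p

Derivation:
Row 8 uses chart row ((8-1) mod 4)+1 = 4. Row 8 is even, so WS.
Chart row 4 tiled across columns 1-18: p k p k p k k k p k p k p k k k p k
Wrong side: read the tiled row from column 18 down to 1 and exchange k with p (leave o, x).
Row 8 as worked: p k p p p k p k p k p p p k p k p k
Counting 12 along the worked row gives p.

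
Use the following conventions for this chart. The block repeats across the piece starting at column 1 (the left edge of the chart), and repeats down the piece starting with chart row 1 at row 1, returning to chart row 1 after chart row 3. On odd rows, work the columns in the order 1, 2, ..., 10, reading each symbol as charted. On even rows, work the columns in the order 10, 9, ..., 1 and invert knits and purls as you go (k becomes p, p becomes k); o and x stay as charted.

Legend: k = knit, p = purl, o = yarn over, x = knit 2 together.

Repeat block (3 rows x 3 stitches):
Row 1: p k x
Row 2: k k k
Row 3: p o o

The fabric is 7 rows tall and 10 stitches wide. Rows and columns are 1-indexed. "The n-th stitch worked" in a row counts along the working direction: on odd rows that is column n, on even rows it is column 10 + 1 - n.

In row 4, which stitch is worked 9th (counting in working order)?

== STITCH ==
p

Derivation:
Row 4 uses chart row ((4-1) mod 3)+1 = 1. Row 4 is even, so WS.
Chart row 1 tiled across columns 1-10: p k x p k x p k x p
WS row: flip the tiled sequence (start at column 10) and apply k<->p; o and x stay.
Row 4 as worked: k x p k x p k x p k
The 9th stitch worked is p.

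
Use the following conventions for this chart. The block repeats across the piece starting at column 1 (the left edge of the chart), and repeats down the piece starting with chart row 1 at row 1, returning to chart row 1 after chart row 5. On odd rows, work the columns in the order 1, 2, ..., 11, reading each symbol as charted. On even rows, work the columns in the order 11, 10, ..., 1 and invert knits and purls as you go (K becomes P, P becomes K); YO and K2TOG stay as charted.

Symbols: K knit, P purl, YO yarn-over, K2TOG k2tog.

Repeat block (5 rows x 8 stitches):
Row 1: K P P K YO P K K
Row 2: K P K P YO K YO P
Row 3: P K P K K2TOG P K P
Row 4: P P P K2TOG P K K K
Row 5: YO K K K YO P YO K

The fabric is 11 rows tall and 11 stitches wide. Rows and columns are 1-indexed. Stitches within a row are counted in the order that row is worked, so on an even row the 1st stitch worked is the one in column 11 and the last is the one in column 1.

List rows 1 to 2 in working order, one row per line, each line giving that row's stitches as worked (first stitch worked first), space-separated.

Row 1: chart row 1, RS - tile across columns 1-11 and work as-is.
Row 2: chart row 2, WS - tiled (columns 1-11): K P K P YO K YO P K P K; work from column 11 back to 1 with K<->P swapped.

== ROWS AS WORKED ==
K P P K YO P K K K P P
P K P K YO P YO K P K P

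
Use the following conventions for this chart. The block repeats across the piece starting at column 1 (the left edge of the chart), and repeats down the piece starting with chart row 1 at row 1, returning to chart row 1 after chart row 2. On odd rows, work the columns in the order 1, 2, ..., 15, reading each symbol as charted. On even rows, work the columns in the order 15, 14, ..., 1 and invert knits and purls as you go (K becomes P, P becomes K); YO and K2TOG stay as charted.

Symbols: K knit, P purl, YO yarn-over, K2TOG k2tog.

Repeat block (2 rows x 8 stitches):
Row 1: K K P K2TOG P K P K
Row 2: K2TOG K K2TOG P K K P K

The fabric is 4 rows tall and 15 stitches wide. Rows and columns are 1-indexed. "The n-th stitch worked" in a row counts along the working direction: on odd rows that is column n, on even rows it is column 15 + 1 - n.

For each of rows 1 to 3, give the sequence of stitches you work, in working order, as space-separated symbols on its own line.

Row 1: chart row 1, RS - tile across columns 1-15 and work as-is.
Row 2: chart row 2, WS - tiled (columns 1-15): K2TOG K K2TOG P K K P K K2TOG K K2TOG P K K P; work from column 15 back to 1 with K<->P swapped.
Row 3: chart row 1, RS - tile across columns 1-15 and work as-is.

== ROWS AS WORKED ==
K K P K2TOG P K P K K K P K2TOG P K P
K P P K K2TOG P K2TOG P K P P K K2TOG P K2TOG
K K P K2TOG P K P K K K P K2TOG P K P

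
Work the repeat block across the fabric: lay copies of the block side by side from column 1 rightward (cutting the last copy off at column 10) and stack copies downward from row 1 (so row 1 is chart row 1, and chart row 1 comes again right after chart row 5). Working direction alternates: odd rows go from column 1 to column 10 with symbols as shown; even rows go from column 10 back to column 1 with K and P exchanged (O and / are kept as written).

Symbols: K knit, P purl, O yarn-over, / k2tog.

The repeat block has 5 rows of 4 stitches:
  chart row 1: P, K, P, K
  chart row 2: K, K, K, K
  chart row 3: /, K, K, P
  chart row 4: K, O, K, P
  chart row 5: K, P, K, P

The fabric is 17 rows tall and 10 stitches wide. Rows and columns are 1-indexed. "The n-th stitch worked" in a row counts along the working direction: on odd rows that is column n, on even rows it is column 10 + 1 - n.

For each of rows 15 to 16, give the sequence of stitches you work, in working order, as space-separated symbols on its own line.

Row 15: chart row 5, RS - tile across columns 1-10 and work as-is.
Row 16: chart row 1, WS - tiled (columns 1-10): P K P K P K P K P K; work from column 10 back to 1 with K<->P swapped.

Rows as worked:
K P K P K P K P K P
P K P K P K P K P K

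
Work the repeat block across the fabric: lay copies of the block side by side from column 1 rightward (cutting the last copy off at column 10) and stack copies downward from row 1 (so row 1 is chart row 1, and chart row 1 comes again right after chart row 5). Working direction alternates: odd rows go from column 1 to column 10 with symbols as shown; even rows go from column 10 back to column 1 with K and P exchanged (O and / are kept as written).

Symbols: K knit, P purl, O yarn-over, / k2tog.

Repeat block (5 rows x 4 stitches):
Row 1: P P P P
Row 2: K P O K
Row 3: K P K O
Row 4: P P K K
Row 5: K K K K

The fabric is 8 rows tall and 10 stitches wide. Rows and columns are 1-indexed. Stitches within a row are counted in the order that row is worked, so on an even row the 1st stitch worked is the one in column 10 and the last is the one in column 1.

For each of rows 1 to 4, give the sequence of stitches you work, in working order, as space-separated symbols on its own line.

Row 1: chart row 1, RS - tile across columns 1-10 and work as-is.
Row 2: chart row 2, WS - tiled (columns 1-10): K P O K K P O K K P; work from column 10 back to 1 with K<->P swapped.
Row 3: chart row 3, RS - tile across columns 1-10 and work as-is.
Row 4: chart row 4, WS - tiled (columns 1-10): P P K K P P K K P P; work from column 10 back to 1 with K<->P swapped.

Rows as worked:
P P P P P P P P P P
K P P O K P P O K P
K P K O K P K O K P
K K P P K K P P K K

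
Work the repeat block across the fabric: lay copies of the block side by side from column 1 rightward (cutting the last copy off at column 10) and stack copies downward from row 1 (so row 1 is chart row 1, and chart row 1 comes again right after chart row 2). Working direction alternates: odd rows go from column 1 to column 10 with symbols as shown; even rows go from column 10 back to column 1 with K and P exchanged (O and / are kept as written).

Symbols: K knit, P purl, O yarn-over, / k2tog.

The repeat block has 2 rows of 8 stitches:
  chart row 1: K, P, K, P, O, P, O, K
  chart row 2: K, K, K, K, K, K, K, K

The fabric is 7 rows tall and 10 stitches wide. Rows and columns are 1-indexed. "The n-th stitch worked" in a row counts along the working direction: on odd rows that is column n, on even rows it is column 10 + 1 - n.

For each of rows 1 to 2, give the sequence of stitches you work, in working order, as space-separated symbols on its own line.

Rows as worked:
K P K P O P O K K P
P P P P P P P P P P

Derivation:
Row 1: chart row 1, RS - tile across columns 1-10 and work as-is.
Row 2: chart row 2, WS - tiled (columns 1-10): K K K K K K K K K K; work from column 10 back to 1 with K<->P swapped.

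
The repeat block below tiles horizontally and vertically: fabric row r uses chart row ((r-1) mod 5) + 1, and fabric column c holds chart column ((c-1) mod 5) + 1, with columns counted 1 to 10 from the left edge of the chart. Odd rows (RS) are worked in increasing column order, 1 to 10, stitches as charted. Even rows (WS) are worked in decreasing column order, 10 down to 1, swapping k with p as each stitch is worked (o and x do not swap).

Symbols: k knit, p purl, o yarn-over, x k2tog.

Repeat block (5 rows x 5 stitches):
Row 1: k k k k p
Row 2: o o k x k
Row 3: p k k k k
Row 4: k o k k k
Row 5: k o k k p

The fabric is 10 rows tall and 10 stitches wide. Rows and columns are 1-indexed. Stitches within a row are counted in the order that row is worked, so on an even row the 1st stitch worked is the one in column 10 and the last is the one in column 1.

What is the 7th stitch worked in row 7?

== STITCH ==
o

Derivation:
Row 7: (7-1) mod 5 = 1, so use chart row 2. Odd row -> RS.
Chart row 2 tiled across columns 1-10: o o k x k o o k x k
Right side: take the tiled row as-is (worked left to right from column 1).
The 7th stitch worked is o.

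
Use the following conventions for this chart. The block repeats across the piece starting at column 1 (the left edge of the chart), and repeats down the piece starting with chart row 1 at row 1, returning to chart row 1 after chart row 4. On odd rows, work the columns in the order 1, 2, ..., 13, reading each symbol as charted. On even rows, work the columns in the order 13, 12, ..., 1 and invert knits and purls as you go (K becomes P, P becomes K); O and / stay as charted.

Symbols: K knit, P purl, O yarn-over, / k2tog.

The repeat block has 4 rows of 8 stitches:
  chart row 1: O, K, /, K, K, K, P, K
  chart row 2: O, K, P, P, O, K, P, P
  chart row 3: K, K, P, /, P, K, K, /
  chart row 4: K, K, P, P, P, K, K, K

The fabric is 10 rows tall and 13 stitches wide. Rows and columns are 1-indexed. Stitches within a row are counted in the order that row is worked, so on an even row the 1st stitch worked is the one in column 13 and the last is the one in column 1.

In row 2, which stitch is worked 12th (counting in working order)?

== STITCH ==
P

Derivation:
Row 2 uses chart row ((2-1) mod 4)+1 = 2. Row 2 is even, so WS.
Chart row 2 tiled across columns 1-13: O K P P O K P P O K P P O
WS: work from column 13 back to column 1 (reverse the tiled row), swapping K<->P (O and / unchanged).
Row 2 as worked: O K K P O K K P O K K P O
Stitch 12 in working order -> P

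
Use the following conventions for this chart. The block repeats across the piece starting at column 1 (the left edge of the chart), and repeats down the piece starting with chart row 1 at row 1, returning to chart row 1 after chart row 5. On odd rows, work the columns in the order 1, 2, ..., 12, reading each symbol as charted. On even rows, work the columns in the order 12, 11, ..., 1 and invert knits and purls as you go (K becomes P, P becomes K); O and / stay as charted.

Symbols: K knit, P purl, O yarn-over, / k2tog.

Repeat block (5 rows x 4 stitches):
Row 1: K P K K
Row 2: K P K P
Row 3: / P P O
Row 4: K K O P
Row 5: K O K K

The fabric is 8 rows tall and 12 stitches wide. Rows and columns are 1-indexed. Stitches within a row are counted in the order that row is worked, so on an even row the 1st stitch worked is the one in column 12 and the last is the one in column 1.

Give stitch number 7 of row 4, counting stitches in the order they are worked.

For row 4: chart row = ((4-1) mod 5) + 1 = 4; this is a WS (even) row.
Chart row 4 tiled across columns 1-12: K K O P K K O P K K O P
WS row: flip the tiled sequence (start at column 12) and apply K<->P; O and / stay.
Row 4 as worked: K O P P K O P P K O P P
The 7th stitch worked is P.

== STITCH ==
P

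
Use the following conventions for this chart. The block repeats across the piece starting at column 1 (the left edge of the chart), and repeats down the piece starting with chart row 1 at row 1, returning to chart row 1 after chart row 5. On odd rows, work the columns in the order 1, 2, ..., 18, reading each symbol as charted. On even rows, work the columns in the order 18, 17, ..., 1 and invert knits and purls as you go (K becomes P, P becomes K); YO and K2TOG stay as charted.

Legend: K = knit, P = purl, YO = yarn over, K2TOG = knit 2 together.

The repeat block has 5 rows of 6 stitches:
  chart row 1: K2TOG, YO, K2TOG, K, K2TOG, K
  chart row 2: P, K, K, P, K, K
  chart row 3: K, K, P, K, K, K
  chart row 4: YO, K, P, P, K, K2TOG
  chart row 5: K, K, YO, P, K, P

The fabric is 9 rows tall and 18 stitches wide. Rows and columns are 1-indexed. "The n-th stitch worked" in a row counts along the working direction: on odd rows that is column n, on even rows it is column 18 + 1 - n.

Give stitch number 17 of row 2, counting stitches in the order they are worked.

Row 2 uses chart row ((2-1) mod 5)+1 = 2. Row 2 is even, so WS.
Chart row 2 tiled across columns 1-18: P K K P K K P K K P K K P K K P K K
Wrong side: read the tiled row from column 18 down to 1 and exchange K with P (leave YO, K2TOG).
Row 2 as worked: P P K P P K P P K P P K P P K P P K
The 17th stitch worked is P.

Result:
P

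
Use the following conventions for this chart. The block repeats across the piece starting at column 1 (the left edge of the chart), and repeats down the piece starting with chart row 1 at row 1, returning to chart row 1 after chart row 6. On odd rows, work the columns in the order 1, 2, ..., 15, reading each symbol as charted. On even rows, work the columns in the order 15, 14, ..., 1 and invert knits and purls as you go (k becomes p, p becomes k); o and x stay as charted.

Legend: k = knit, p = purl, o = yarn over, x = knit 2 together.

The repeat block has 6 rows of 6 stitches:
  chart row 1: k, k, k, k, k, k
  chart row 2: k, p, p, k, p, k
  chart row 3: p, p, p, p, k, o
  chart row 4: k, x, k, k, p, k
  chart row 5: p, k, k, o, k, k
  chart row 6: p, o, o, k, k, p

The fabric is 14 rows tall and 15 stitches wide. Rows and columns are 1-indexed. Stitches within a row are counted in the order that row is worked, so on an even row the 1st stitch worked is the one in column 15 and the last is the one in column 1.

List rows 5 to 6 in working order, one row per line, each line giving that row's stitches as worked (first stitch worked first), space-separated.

Result:
p k k o k k p k k o k k p k k
o o k k p p o o k k p p o o k

Derivation:
Row 5: chart row 5, RS - tile across columns 1-15 and work as-is.
Row 6: chart row 6, WS - tiled (columns 1-15): p o o k k p p o o k k p p o o; work from column 15 back to 1 with k<->p swapped.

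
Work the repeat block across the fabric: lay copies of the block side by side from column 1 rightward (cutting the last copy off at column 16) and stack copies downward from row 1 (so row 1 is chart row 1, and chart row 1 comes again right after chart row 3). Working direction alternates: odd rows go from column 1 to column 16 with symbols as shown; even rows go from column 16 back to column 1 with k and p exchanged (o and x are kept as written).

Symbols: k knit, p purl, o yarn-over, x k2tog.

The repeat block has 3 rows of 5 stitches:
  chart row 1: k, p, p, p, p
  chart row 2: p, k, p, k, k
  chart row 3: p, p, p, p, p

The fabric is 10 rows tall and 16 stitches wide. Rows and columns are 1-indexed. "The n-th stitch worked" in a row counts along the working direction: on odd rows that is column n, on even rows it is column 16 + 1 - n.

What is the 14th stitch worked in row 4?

Row 4: (4-1) mod 3 = 0, so use chart row 1. Even row -> WS.
Chart row 1 tiled across columns 1-16: k p p p p k p p p p k p p p p k
WS: work from column 16 back to column 1 (reverse the tiled row), swapping k<->p (o and x unchanged).
Row 4 as worked: p k k k k p k k k k p k k k k p
Stitch 14 in working order -> k

Result:
k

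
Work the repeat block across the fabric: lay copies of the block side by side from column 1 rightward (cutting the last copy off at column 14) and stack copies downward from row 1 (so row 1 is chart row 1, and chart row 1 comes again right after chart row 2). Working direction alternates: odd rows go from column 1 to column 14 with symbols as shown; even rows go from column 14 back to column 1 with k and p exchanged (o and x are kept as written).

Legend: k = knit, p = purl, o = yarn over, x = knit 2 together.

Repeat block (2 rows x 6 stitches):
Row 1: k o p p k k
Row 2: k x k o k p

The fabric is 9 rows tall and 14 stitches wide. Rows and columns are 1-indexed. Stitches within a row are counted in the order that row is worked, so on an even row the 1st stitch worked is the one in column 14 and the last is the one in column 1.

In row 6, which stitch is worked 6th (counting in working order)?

Stitch:
p

Derivation:
Row 6: (6-1) mod 2 = 1, so use chart row 2. Even row -> WS.
Chart row 2 tiled across columns 1-14: k x k o k p k x k o k p k x
WS: work from column 14 back to column 1 (reverse the tiled row), swapping k<->p (o and x unchanged).
Row 6 as worked: x p k p o p x p k p o p x p
Counting 6 along the worked row gives p.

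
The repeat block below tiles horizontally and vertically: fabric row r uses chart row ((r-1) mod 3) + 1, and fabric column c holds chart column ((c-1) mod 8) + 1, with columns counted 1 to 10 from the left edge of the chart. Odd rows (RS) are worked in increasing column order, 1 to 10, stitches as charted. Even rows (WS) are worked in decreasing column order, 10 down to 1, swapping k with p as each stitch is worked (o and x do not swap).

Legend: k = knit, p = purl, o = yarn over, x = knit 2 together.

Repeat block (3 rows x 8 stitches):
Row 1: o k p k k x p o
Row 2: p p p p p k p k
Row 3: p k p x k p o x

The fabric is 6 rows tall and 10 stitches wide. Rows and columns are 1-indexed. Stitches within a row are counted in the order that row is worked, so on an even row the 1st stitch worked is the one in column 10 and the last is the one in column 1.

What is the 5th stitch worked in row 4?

Row 4: (4-1) mod 3 = 0, so use chart row 1. Even row -> WS.
Chart row 1 tiled across columns 1-10: o k p k k x p o o k
WS row: flip the tiled sequence (start at column 10) and apply k<->p; o and x stay.
Row 4 as worked: p o o k x p p k p o
The 5th stitch worked is x.

== STITCH ==
x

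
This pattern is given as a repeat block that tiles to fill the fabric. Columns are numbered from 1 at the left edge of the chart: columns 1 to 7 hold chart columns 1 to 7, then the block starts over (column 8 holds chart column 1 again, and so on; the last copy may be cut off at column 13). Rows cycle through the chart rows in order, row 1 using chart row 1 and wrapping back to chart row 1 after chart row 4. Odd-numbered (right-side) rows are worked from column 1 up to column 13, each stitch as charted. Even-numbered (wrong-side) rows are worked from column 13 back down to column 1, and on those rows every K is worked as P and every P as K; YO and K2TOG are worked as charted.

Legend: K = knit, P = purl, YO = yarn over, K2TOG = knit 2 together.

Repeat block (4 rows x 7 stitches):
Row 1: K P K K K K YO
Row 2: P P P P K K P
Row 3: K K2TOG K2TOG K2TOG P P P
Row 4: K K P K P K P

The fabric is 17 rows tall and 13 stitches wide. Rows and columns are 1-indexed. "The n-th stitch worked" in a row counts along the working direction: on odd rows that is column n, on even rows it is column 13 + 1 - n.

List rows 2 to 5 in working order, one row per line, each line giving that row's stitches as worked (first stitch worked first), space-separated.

== ROWS AS WORKED ==
P P K K K K K P P K K K K
K K2TOG K2TOG K2TOG P P P K K2TOG K2TOG K2TOG P P
P K P K P P K P K P K P P
K P K K K K YO K P K K K K

Derivation:
Row 2: chart row 2, WS - tiled (columns 1-13): P P P P K K P P P P P K K; work from column 13 back to 1 with K<->P swapped.
Row 3: chart row 3, RS - tile across columns 1-13 and work as-is.
Row 4: chart row 4, WS - tiled (columns 1-13): K K P K P K P K K P K P K; work from column 13 back to 1 with K<->P swapped.
Row 5: chart row 1, RS - tile across columns 1-13 and work as-is.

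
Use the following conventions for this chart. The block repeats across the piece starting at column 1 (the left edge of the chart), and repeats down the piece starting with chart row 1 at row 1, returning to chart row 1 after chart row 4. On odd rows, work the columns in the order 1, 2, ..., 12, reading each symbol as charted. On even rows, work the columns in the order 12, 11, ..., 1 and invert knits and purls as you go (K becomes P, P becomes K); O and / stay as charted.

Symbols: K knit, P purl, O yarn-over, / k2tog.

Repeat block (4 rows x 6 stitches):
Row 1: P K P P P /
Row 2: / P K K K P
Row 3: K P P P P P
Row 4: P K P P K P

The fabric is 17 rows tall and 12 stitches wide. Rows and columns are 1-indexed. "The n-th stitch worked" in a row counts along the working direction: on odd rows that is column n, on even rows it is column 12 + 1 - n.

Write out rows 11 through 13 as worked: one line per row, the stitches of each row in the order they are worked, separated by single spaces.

Result:
K P P P P P K P P P P P
K P K K P K K P K K P K
P K P P P / P K P P P /

Derivation:
Row 11: chart row 3, RS - tile across columns 1-12 and work as-is.
Row 12: chart row 4, WS - tiled (columns 1-12): P K P P K P P K P P K P; work from column 12 back to 1 with K<->P swapped.
Row 13: chart row 1, RS - tile across columns 1-12 and work as-is.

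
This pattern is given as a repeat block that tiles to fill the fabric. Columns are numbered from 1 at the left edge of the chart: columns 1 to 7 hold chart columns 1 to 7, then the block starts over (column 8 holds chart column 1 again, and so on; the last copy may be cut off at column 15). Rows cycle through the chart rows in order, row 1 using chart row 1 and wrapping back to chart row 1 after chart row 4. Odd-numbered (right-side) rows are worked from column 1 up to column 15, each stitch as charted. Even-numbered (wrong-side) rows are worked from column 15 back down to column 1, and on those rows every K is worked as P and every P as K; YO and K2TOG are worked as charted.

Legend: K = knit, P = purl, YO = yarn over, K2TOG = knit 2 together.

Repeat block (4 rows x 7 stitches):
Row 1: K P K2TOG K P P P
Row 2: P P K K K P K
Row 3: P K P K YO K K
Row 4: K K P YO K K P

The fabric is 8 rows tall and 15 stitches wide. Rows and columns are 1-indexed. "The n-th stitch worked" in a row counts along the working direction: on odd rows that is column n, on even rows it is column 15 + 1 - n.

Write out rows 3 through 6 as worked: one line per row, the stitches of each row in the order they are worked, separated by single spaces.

Row 3: chart row 3, RS - tile across columns 1-15 and work as-is.
Row 4: chart row 4, WS - tiled (columns 1-15): K K P YO K K P K K P YO K K P K; work from column 15 back to 1 with K<->P swapped.
Row 5: chart row 1, RS - tile across columns 1-15 and work as-is.
Row 6: chart row 2, WS - tiled (columns 1-15): P P K K K P K P P K K K P K P; work from column 15 back to 1 with K<->P swapped.

Result:
P K P K YO K K P K P K YO K K P
P K P P YO K P P K P P YO K P P
K P K2TOG K P P P K P K2TOG K P P P K
K P K P P P K K P K P P P K K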